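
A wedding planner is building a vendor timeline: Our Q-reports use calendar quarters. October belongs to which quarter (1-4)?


Month: October (month 10)
Q1: January-March (months 1-3)
Q2: April-June (months 4-6)
Q3: July-September (months 7-9)
Q4: October-December (months 10-12)
Month 10 falls in Q4

4


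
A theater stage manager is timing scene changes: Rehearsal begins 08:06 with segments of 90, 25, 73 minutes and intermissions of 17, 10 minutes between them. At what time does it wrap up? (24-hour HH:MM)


Start: 08:06 = 486 min from midnight
  after task 1 (90 min): 09:36
  after break (17 min): 09:53
  after task 2 (25 min): 10:18
  after break (10 min): 10:28
  after task 3 (73 min): 11:41
Total elapsed: 215 minutes
End time: 11:41

11:41


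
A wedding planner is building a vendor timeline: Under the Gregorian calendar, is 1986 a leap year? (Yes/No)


Year: 1986
Divisible by 4? 1986 / 4 = 496.5 -> No
Not divisible by 4, so NOT a leap year

No


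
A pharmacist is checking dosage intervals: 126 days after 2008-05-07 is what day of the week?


Start: 2008-05-07 (Wednesday)
Step 1 - find target date: add 126 days
  2008-05-07 + 126 days = 2008-09-10
Step 2 - day of week:
  126 mod 7 = 0
  Wednesday + 0 days -> Wednesday
Result: Wednesday (2008-09-10)

Wednesday


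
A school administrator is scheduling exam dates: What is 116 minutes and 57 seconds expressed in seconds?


Minutes: 116
Extra seconds: 57
Seconds per minute: 60
Minutes to seconds: 116 x 60 = 6960
Total: 6960 + 57 = 7017

7017


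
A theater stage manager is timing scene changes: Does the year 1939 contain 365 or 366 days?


Year: 1939
Check leap year rules:
Divisible by 4? No
1939 is not a leap year
Days: 365

365


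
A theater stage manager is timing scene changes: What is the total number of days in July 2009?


Month: July
Year: 2009
July is a 31-day month
Total: 31 days

31


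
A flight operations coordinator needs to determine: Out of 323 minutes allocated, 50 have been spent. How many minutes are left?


Total budget: 323 minutes
Time used: 50 minutes
Remaining: 323 - 50 = 273 minutes
Percent used: 15.5%
Percent remaining: 84.5%

273


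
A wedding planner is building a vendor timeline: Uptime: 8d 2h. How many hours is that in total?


Days: 8
Extra hours: 2
Hours per day: 24
Days to hours: 8 x 24 = 192
Total: 192 + 2 = 194

194


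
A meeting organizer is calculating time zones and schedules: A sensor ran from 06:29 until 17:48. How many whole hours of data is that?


Start: 06:29
End: 17:48
Hour difference: 17 - 6 = 11 hours
Minute difference: 48 - 29 = 19 minutes
Total minutes: 679
Complete hours: 679 / 60 = 11 (remainder 19)

11


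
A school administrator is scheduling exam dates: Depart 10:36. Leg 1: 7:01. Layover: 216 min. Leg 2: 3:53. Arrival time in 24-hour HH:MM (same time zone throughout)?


Depart: 10:36
Leg 1: +421 min -> 17:37
Layover: +216 min -> 21:13
Leg 2: +233 min -> 01:06
Total travel: 870 minutes = 14h 30m
Arrival: 01:06

01:06


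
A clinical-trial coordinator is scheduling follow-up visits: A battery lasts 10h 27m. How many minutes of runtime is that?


Hours: 10
Extra minutes: 27
Minutes per hour: 60
Hours to minutes: 10 x 60 = 600
Total: 600 + 27 = 627

627


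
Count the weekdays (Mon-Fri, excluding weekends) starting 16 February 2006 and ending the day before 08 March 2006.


Start: 2006-02-16 (Thursday)
End (exclusive): 2006-03-08 (Wednesday)
Total calendar days: 20
Full weeks: 20 // 7 = 2 -> 10 weekdays
Remaining 6 days starting on Thursday:
  Thu(w), Fri(w), Sat(-), Sun(-), Mon(w), Tue(w) -> 4 weekdays
Total business days: 10 + 4 = 14

14


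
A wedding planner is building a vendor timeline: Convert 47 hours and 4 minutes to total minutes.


Hours: 47
Minutes: 4
Convert hours to minutes: 47 x 60 = 2820
Add remaining minutes: 2820 + 4 = 2824

2824


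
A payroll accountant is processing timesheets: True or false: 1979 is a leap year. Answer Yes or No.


Year: 1979
Divisible by 4? 1979 / 4 = 494.75 -> No
Not divisible by 4, so NOT a leap year

No


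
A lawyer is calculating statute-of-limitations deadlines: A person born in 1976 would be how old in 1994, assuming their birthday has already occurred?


Birth year: 1976
Current year: 1994
Age = current year - birth year
Age = 1994 - 1976 = 18

18


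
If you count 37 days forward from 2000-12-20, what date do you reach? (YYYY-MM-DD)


Start: 2000-12-20
Adding 37 days
Days remaining in December: 11
After December: 26 days still to add
January 2001 has 31 days, need 26
Result: 2001-01-26

2001-01-26


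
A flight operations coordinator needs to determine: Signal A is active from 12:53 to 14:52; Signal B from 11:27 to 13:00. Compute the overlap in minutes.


Interval A: [773, 892] minutes from midnight
Interval B: [687, 780] minutes from midnight
Overlap start = max(773, 687) = 773
Overlap end = min(892, 780) = 780
Overlap = 780 - 773 = 7 minutes

7


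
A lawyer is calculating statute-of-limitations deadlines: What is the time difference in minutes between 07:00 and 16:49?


Start time: 07:00 = 420 minutes from midnight
End time: 16:49 = 1009 minutes from midnight
Difference: 1009 - 420 = 589 minutes
That is 9 hours and 49 minutes

589


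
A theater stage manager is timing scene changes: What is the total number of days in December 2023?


Month: December
Year: 2023
December is a 31-day month
Total: 31 days

31


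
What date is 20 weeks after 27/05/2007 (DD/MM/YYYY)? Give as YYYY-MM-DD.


Start: 2007-05-27
Weeks to add: 20
Convert to days: 20 x 7 = 140 days
Add 140 days to 2007-05-27
Result: 2007-10-14

2007-10-14


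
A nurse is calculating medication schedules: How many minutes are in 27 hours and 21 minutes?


Hours: 27
Extra minutes: 21
Minutes per hour: 60
Hours to minutes: 27 x 60 = 1620
Total: 1620 + 21 = 1641

1641


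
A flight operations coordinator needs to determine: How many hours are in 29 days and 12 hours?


Days: 29
Extra hours: 12
Hours per day: 24
Days to hours: 29 x 24 = 696
Total: 696 + 12 = 708

708


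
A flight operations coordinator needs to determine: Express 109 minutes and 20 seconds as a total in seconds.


Minutes: 109
Seconds: 20
Convert minutes to seconds: 109 x 60 = 6540
Add remaining seconds: 6540 + 20 = 6560

6560


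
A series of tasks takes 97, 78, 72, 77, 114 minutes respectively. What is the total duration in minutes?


Durations: 97, 78, 72, 77, 114
Running sum: 97
+ 78 = 175
+ 72 = 247
+ 77 = 324
+ 114 = 438
Total duration: 438 minutes
That is 7 hours and 18 minutes

438


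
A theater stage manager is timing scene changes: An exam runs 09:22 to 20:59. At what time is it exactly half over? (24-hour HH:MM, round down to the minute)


Start time: 09:22 = 562 minutes from midnight
End time: 20:59 = 1259 minutes from midnight
Sum: 562 + 1259 = 1821
Midpoint: 1821 / 2 = 910 minutes
Convert: 910 / 60 = 15 hours, 10 minutes
Result: 15:10

15:10


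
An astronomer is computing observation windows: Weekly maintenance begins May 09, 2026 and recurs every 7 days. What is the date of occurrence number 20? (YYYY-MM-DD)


First occurrence: 2026-05-09 (occurrence 1)
Each occurrence is 7 days after the previous.
Occurrence 20 is 19 weeks after the first.
19 weeks = 133 days
2026-05-09 + 133 days = 2026-09-19

2026-09-19


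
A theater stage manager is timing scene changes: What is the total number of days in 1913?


Year: 1913
Check leap year rules:
Divisible by 4? No
1913 is not a leap year
Days: 365

365


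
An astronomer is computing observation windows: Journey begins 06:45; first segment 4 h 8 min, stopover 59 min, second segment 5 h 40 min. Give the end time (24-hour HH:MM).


Depart: 06:45
Leg 1: +248 min -> 10:53
Layover: +59 min -> 11:52
Leg 2: +340 min -> 17:32
Total travel: 647 minutes = 10h 47m
Arrival: 17:32

17:32


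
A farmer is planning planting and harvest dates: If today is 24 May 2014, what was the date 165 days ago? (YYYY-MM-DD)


Start: 2014-05-24
Subtracting 165 days
Days already passed in May: 24
After going back through May: 141 more days to subtract
April 2014: 30 days, 111 remaining
March 2014: 31 days, 80 remaining
February 2014: 28 days, 52 remaining
January 2014: 31 days, 21 remaining
Result: 2013-12-10

2013-12-10


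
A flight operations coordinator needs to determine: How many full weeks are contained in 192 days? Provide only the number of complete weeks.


Total days: 192
Days per week: 7
Division: 192 / 7 = 27 remainder 3
Complete weeks: 27
Remaining days: 3

27


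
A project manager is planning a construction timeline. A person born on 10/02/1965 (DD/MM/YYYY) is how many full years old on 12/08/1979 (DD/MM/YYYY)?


Birth: 1965-02-10
Reference: 1979-08-12
Year difference: 1979 - 1965 = 14
Has birthday (02-10) occurred by 08-12? Yes
Age in full years: 14

14


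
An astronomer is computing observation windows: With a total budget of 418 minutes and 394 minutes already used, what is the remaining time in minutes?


Total budget: 418 minutes
Time used: 394 minutes
Remaining: 418 - 394 = 24 minutes
Percent used: 94.3%
Percent remaining: 5.7%

24


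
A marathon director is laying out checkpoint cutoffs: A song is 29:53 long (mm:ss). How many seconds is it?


Minutes: 29
Extra seconds: 53
Seconds per minute: 60
Minutes to seconds: 29 x 60 = 1740
Total: 1740 + 53 = 1793

1793


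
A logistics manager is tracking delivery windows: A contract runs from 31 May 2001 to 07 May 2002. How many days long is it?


Start date: 2001-05-31
End date: 2002-05-07
May 2001: +1 days
Jun 2001: +30 days
Jul 2001: +31 days
... (10 more months)
Total: 341 days

341


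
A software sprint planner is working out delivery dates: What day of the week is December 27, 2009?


Date: 2009-12-27
January 1, 2009 is a Thursday
Day of year: 361
Offset from Jan 1: 360 days
360 mod 7 = 3
Result: Sunday

Sunday


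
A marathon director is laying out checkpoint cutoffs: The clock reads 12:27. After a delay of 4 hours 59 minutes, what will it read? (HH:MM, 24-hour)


Start time: 12:27
Adding: 4 hours 59 minutes
Minutes: 27 + 59 = 86
Minute overflow: 86 >= 60, so carry 1 hour, minutes = 26
Hours: 12 + 4 + 1 = 17
Result: 17:26

17:26


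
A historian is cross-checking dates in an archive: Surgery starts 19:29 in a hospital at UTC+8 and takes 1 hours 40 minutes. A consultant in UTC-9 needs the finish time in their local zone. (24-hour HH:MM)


Start: 19:29 in UTC+8
Step 1 - add duration:
  minutes: 29 + 40 = 69 (carry 1h)
  hours: 19 + 1 + 1 = 21
  end in UTC+8: 21:09
Step 2 - convert UTC+8 -> UTC-9:
  offset difference: -9 - (8) = -17 hours
  21 + (-17) = 4 -> mod 24 = 4
Result: 04:09 in UTC-9

04:09


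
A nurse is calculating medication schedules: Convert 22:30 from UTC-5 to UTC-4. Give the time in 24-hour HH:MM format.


Local time: 22:30 at UTC-5 (offset -5h)
Target zone: UTC-4 (offset -4h)
Difference: -4 - (-5) = 1 hours
Calculation: 22 + (1) = 23
Result: 23:30

23:30


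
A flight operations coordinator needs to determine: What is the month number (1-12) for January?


Calendar month order:
1. January <--
2. February
January is month number 1

1


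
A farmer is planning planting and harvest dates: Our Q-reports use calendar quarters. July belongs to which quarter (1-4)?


Month: July (month 7)
Q1: January-March (months 1-3)
Q2: April-June (months 4-6)
Q3: July-September (months 7-9)
Q4: October-December (months 10-12)
Month 7 falls in Q3

3


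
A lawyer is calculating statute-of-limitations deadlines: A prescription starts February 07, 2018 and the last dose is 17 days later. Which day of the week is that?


Start: 2018-02-07 (Wednesday)
Step 1 - find target date: add 17 days
  2018-02-07 + 17 days = 2018-02-24
Step 2 - day of week:
  17 mod 7 = 3
  Wednesday + 3 days -> Saturday
Result: Saturday (2018-02-24)

Saturday


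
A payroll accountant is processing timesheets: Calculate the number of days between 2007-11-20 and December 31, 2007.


Start: November 20, 2007
End: December 31, 2007
Days left in November: 10
December: 31
Sum of remaining months: 31
Total: 10 + 31 = 41

41


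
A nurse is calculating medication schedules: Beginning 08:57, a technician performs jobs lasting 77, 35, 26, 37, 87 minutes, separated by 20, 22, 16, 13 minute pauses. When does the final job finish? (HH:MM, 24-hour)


Start: 08:57 = 537 min from midnight
  after task 1 (77 min): 10:14
  after break (20 min): 10:34
  after task 2 (35 min): 11:09
  after break (22 min): 11:31
  after task 3 (26 min): 11:57
  after break (16 min): 12:13
  after task 4 (37 min): 12:50
  after break (13 min): 13:03
  after task 5 (87 min): 14:30
Total elapsed: 333 minutes
End time: 14:30

14:30


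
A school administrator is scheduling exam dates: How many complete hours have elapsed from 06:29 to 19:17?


Start: 06:29
End: 19:17
Hour difference: 19 - 6 = 13 hours
Minute difference: 17 - 29 = -12 minutes
Total minutes: 768
Complete hours: 768 / 60 = 12 (remainder 48)

12


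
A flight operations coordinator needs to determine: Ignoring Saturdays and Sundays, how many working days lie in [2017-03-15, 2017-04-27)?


Start: 2017-03-15 (Wednesday)
End (exclusive): 2017-04-27 (Thursday)
Total calendar days: 43
Full weeks: 43 // 7 = 6 -> 30 weekdays
Remaining 1 days starting on Wednesday:
  Wed(w) -> 1 weekdays
Total business days: 30 + 1 = 31

31


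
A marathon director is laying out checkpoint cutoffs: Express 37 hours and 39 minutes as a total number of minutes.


Hours: 37
Extra minutes: 39
Minutes per hour: 60
Hours to minutes: 37 x 60 = 2220
Total: 2220 + 39 = 2259

2259


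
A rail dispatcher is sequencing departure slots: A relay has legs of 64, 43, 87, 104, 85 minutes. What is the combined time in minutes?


Durations: 64, 43, 87, 104, 85
Running sum: 64
+ 43 = 107
+ 87 = 194
+ 104 = 298
+ 85 = 383
Total duration: 383 minutes
That is 6 hours and 23 minutes

383


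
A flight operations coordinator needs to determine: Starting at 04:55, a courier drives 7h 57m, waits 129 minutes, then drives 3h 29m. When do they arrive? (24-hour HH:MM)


Depart: 04:55
Leg 1: +477 min -> 12:52
Layover: +129 min -> 15:01
Leg 2: +209 min -> 18:30
Total travel: 815 minutes = 13h 35m
Arrival: 18:30

18:30


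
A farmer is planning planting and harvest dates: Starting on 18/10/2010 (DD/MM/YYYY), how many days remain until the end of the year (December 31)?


Start: October 18, 2010
End: December 31, 2010
Days left in October: 13
November: 30
December: 31
Sum of remaining months: 61
Total: 13 + 61 = 74

74


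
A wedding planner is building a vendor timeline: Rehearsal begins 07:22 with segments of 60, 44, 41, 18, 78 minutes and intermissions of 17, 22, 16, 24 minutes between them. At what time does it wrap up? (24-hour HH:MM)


Start: 07:22 = 442 min from midnight
  after task 1 (60 min): 08:22
  after break (17 min): 08:39
  after task 2 (44 min): 09:23
  after break (22 min): 09:45
  after task 3 (41 min): 10:26
  after break (16 min): 10:42
  after task 4 (18 min): 11:00
  after break (24 min): 11:24
  after task 5 (78 min): 12:42
Total elapsed: 320 minutes
End time: 12:42

12:42


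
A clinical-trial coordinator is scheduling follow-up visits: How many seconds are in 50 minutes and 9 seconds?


Minutes: 50
Extra seconds: 9
Seconds per minute: 60
Minutes to seconds: 50 x 60 = 3000
Total: 3000 + 9 = 3009

3009


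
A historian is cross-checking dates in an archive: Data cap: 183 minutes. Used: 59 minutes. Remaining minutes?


Total budget: 183 minutes
Time used: 59 minutes
Remaining: 183 - 59 = 124 minutes
Percent used: 32.2%
Percent remaining: 67.8%

124


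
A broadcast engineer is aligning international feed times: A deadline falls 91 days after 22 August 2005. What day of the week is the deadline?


Start: 2005-08-22 (Monday)
Step 1 - find target date: add 91 days
  2005-08-22 + 91 days = 2005-11-21
Step 2 - day of week:
  91 mod 7 = 0
  Monday + 0 days -> Monday
Result: Monday (2005-11-21)

Monday


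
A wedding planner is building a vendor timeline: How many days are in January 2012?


Month: January
Year: 2012
January is a 31-day month
Total: 31 days

31


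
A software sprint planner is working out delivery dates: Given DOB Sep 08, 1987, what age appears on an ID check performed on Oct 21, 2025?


Birth: 1987-09-08
Reference: 2025-10-21
Year difference: 2025 - 1987 = 38
Has birthday (09-08) occurred by 10-21? Yes
Age in full years: 38

38


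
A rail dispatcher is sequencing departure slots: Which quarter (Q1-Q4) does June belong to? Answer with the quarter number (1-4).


Month: June (month 6)
Q1: January-March (months 1-3)
Q2: April-June (months 4-6)
Q3: July-September (months 7-9)
Q4: October-December (months 10-12)
Month 6 falls in Q2

2


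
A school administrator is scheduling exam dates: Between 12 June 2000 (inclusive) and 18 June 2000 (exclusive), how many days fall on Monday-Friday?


Start: 2000-06-12 (Monday)
End (exclusive): 2000-06-18 (Sunday)
Total calendar days: 6
Full weeks: 6 // 7 = 0 -> 0 weekdays
Remaining 6 days starting on Monday:
  Mon(w), Tue(w), Wed(w), Thu(w), Fri(w), Sat(-) -> 5 weekdays
Total business days: 0 + 5 = 5

5


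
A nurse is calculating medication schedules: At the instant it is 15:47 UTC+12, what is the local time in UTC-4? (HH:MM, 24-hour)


Local time: 15:47 at UTC+12 (offset 12h)
Target zone: UTC-4 (offset -4h)
Difference: -4 - (12) = -16 hours
Calculation: 15 + (-16) = -1
Wraparound: (-1) mod 24 = 23
Result: 23:47

23:47


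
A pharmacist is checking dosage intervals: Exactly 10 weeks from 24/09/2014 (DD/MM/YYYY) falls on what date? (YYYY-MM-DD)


Start: 2014-09-24
Weeks to add: 10
Convert to days: 10 x 7 = 70 days
Add 70 days to 2014-09-24
Result: 2014-12-03

2014-12-03


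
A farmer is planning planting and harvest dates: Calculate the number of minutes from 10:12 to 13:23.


Start time: 10:12 = 612 minutes from midnight
End time: 13:23 = 803 minutes from midnight
Difference: 803 - 612 = 191 minutes
That is 3 hours and 11 minutes

191


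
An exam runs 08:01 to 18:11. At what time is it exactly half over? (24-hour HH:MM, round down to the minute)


Start time: 08:01 = 481 minutes from midnight
End time: 18:11 = 1091 minutes from midnight
Sum: 481 + 1091 = 1572
Midpoint: 1572 / 2 = 786 minutes
Convert: 786 / 60 = 13 hours, 6 minutes
Result: 13:06

13:06


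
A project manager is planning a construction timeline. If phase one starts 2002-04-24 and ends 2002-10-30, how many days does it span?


Start date: 2002-04-24
End date: 2002-10-30
Apr 2002: +7 days
May 2002: +31 days
Jun 2002: +30 days
... (4 more months)
Total: 189 days

189


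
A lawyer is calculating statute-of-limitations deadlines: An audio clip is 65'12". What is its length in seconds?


Minutes: 65
Seconds: 12
Convert minutes to seconds: 65 x 60 = 3900
Add remaining seconds: 3900 + 12 = 3912

3912


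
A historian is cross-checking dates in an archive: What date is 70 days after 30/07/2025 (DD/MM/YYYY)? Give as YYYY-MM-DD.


Start: 2025-07-30
Adding 70 days
Days remaining in July: 1
After July: 69 days still to add
August 2025: 31 days, 38 remaining
September 2025: 30 days, 8 remaining
October 2025 has 31 days, need 8
Result: 2025-10-08

2025-10-08


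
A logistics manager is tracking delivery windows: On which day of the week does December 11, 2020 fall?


Date: 2020-12-11
January 1, 2020 is a Wednesday
Day of year: 346
Offset from Jan 1: 345 days
345 mod 7 = 2
Result: Friday

Friday


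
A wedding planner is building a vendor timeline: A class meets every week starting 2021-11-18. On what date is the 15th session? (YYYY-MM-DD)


First occurrence: 2021-11-18 (occurrence 1)
Each occurrence is 7 days after the previous.
Occurrence 15 is 14 weeks after the first.
14 weeks = 98 days
2021-11-18 + 98 days = 2022-02-24

2022-02-24


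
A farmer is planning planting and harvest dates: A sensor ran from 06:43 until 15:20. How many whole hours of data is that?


Start: 06:43
End: 15:20
Hour difference: 15 - 6 = 9 hours
Minute difference: 20 - 43 = -23 minutes
Total minutes: 517
Complete hours: 517 / 60 = 8 (remainder 37)

8


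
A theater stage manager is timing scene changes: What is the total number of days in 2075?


Year: 2075
Check leap year rules:
Divisible by 4? No
2075 is not a leap year
Days: 365

365


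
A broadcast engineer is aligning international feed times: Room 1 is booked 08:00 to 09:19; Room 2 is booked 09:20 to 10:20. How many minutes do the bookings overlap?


Interval A: [480, 559] minutes from midnight
Interval B: [560, 620] minutes from midnight
Overlap start = max(480, 560) = 560
Overlap end = min(559, 620) = 559
End <= start, so the intervals do not overlap: 0 minutes

0


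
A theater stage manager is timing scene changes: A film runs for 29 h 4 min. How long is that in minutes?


Hours: 29
Minutes: 4
Convert hours to minutes: 29 x 60 = 1740
Add remaining minutes: 1740 + 4 = 1744

1744


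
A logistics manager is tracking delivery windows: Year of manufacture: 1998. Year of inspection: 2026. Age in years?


Birth year: 1998
Current year: 2026
Age = current year - birth year
Age = 2026 - 1998 = 28

28


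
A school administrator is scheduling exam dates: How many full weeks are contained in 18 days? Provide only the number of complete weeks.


Total days: 18
Days per week: 7
Division: 18 / 7 = 2 remainder 4
Complete weeks: 2
Remaining days: 4

2


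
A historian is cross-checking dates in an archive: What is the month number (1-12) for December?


Calendar month order:
11. November
12. December <--
December is month number 12

12


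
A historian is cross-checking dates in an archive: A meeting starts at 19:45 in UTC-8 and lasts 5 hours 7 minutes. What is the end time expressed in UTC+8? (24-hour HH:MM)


Start: 19:45 in UTC-8
Step 1 - add duration:
  minutes: 45 + 7 = 52
  hours: 19 + 5 + 0 = 24
  end in UTC-8: 00:52
Step 2 - convert UTC-8 -> UTC+8:
  offset difference: 8 - (-8) = 16 hours
  0 + (16) = 16 -> mod 24 = 16
Result: 16:52 in UTC+8

16:52


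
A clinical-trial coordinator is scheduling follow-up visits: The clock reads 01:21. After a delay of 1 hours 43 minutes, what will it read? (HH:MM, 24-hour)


Start time: 01:21
Adding: 1 hours 43 minutes
Minutes: 21 + 43 = 64
Minute overflow: 64 >= 60, so carry 1 hour, minutes = 4
Hours: 1 + 1 + 1 = 3
Result: 03:04

03:04


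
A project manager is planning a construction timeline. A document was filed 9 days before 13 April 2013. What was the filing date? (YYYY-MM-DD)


Start: 2013-04-13
Subtracting 9 days
Days already passed in April: 13
Result: 2013-04-04

2013-04-04


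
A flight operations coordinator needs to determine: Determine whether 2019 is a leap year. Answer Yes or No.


Year: 2019
Divisible by 4? 2019 / 4 = 504.75 -> No
Not divisible by 4, so NOT a leap year

No


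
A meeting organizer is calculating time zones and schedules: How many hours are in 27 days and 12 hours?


Days: 27
Extra hours: 12
Hours per day: 24
Days to hours: 27 x 24 = 648
Total: 648 + 12 = 660

660


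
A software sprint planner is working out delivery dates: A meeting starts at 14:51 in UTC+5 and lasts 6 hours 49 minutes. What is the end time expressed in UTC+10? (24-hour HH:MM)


Start: 14:51 in UTC+5
Step 1 - add duration:
  minutes: 51 + 49 = 100 (carry 1h)
  hours: 14 + 6 + 1 = 21
  end in UTC+5: 21:40
Step 2 - convert UTC+5 -> UTC+10:
  offset difference: 10 - (5) = 5 hours
  21 + (5) = 26 -> mod 24 = 2
Result: 02:40 in UTC+10

02:40


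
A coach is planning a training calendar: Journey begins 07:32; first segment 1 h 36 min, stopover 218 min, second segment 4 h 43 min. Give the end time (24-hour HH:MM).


Depart: 07:32
Leg 1: +96 min -> 09:08
Layover: +218 min -> 12:46
Leg 2: +283 min -> 17:29
Total travel: 597 minutes = 9h 57m
Arrival: 17:29

17:29


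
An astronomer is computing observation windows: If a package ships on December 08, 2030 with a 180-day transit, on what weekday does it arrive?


Start: 2030-12-08 (Sunday)
Step 1 - find target date: add 180 days
  2030-12-08 + 180 days = 2031-06-06
Step 2 - day of week:
  180 mod 7 = 5
  Sunday + 5 days -> Friday
Result: Friday (2031-06-06)

Friday


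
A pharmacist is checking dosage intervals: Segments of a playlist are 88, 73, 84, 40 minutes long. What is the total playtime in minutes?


Durations: 88, 73, 84, 40
Running sum: 88
+ 73 = 161
+ 84 = 245
+ 40 = 285
Total duration: 285 minutes
That is 4 hours and 45 minutes

285


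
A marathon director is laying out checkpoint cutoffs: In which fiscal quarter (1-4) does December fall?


Month: December (month 12)
Q1: January-March (months 1-3)
Q2: April-June (months 4-6)
Q3: July-September (months 7-9)
Q4: October-December (months 10-12)
Month 12 falls in Q4

4


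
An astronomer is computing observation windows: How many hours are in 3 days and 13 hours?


Days: 3
Extra hours: 13
Hours per day: 24
Days to hours: 3 x 24 = 72
Total: 72 + 13 = 85

85


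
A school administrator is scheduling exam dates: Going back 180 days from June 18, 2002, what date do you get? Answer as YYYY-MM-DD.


Start: 2002-06-18
Subtracting 180 days
Days already passed in June: 18
After going back through June: 162 more days to subtract
May 2002: 31 days, 131 remaining
April 2002: 30 days, 101 remaining
March 2002: 31 days, 70 remaining
February 2002: 28 days, 42 remaining
Result: 2001-12-20

2001-12-20


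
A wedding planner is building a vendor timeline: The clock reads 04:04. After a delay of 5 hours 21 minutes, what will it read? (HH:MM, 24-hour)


Start time: 04:04
Adding: 5 hours 21 minutes
Minutes: 4 + 21 = 25
Hours: 4 + 5 + 0 = 9
Result: 09:25

09:25


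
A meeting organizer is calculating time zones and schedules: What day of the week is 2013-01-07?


Date: 2013-01-07
January 1, 2013 is a Tuesday
Day of year: 7
Offset from Jan 1: 6 days
6 mod 7 = 6
Result: Monday

Monday


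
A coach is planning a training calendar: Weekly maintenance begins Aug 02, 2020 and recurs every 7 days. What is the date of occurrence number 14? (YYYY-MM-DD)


First occurrence: 2020-08-02 (occurrence 1)
Each occurrence is 7 days after the previous.
Occurrence 14 is 13 weeks after the first.
13 weeks = 91 days
2020-08-02 + 91 days = 2020-11-01

2020-11-01


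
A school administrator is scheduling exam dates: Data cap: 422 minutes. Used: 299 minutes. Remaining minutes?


Total budget: 422 minutes
Time used: 299 minutes
Remaining: 422 - 299 = 123 minutes
Percent used: 70.9%
Percent remaining: 29.1%

123


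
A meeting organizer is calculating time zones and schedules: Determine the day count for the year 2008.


Year: 2008
Check leap year rules:
Divisible by 4? Yes
Divisible by 100? No
2008 is a leap year
Days: 366

366


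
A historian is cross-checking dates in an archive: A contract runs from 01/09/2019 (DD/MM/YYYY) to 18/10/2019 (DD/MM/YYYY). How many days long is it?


Start date: 2019-09-01
End date: 2019-10-18
Sep 2019: +30 days
Oct 2019: +17 days
Total: 47 days

47


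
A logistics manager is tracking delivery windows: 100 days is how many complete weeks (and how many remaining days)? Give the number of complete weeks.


Total days: 100
Days per week: 7
Division: 100 / 7 = 14 remainder 2
Complete weeks: 14
Remaining days: 2

14


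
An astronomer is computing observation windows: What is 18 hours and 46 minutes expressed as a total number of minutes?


Hours: 18
Minutes: 46
Convert hours to minutes: 18 x 60 = 1080
Add remaining minutes: 1080 + 46 = 1126

1126


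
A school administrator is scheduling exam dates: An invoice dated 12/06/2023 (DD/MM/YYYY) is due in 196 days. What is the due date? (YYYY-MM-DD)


Start: 2023-06-12
Adding 196 days
Days remaining in June: 18
After June: 178 days still to add
July 2023: 31 days, 147 remaining
August 2023: 31 days, 116 remaining
September 2023: 30 days, 86 remaining
October 2023: 31 days, 55 remaining
Result: 2023-12-25

2023-12-25


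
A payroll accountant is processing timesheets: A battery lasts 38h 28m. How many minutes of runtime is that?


Hours: 38
Extra minutes: 28
Minutes per hour: 60
Hours to minutes: 38 x 60 = 2280
Total: 2280 + 28 = 2308

2308


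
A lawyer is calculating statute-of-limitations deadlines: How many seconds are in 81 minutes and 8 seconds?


Minutes: 81
Seconds: 8
Convert minutes to seconds: 81 x 60 = 4860
Add remaining seconds: 4860 + 8 = 4868

4868


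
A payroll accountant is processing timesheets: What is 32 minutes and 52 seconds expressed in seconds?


Minutes: 32
Extra seconds: 52
Seconds per minute: 60
Minutes to seconds: 32 x 60 = 1920
Total: 1920 + 52 = 1972

1972


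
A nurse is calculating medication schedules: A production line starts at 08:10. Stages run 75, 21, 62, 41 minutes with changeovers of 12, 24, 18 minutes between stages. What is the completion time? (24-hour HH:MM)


Start: 08:10 = 490 min from midnight
  after task 1 (75 min): 09:25
  after break (12 min): 09:37
  after task 2 (21 min): 09:58
  after break (24 min): 10:22
  after task 3 (62 min): 11:24
  after break (18 min): 11:42
  after task 4 (41 min): 12:23
Total elapsed: 253 minutes
End time: 12:23

12:23


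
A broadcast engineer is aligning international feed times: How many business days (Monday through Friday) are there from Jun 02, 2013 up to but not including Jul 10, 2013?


Start: 2013-06-02 (Sunday)
End (exclusive): 2013-07-10 (Wednesday)
Total calendar days: 38
Full weeks: 38 // 7 = 5 -> 25 weekdays
Remaining 3 days starting on Sunday:
  Sun(-), Mon(w), Tue(w) -> 2 weekdays
Total business days: 25 + 2 = 27

27


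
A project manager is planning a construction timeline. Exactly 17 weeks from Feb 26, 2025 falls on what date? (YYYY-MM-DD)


Start: 2025-02-26
Weeks to add: 17
Convert to days: 17 x 7 = 119 days
Add 119 days to 2025-02-26
Result: 2025-06-25

2025-06-25


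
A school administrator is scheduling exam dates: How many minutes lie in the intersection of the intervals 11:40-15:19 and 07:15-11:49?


Interval A: [700, 919] minutes from midnight
Interval B: [435, 709] minutes from midnight
Overlap start = max(700, 435) = 700
Overlap end = min(919, 709) = 709
Overlap = 709 - 700 = 9 minutes

9


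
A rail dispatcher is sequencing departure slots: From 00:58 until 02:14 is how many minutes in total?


Start time: 00:58 = 58 minutes from midnight
End time: 02:14 = 134 minutes from midnight
Difference: 134 - 58 = 76 minutes
That is 1 hours and 16 minutes

76


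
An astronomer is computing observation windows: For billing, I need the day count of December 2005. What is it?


Month: December
Year: 2005
December is a 31-day month
Total: 31 days

31


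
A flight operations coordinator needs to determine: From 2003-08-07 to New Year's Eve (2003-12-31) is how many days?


Start: August 07, 2003
End: December 31, 2003
Days left in August: 24
September: 30
October: 31
November: 30
December: 31
Sum of remaining months: 122
Total: 24 + 122 = 146

146


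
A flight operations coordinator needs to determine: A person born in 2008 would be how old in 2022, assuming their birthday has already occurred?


Birth year: 2008
Current year: 2022
Age = current year - birth year
Age = 2022 - 2008 = 14

14


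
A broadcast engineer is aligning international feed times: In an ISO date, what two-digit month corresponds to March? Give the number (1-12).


Calendar month order:
2. February
3. March <--
4. April
March is month number 3

3


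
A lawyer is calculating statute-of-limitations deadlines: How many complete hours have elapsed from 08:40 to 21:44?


Start: 08:40
End: 21:44
Hour difference: 21 - 8 = 13 hours
Minute difference: 44 - 40 = 4 minutes
Total minutes: 784
Complete hours: 784 / 60 = 13 (remainder 4)

13


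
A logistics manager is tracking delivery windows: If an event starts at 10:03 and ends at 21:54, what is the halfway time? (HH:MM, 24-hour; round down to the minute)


Start time: 10:03 = 603 minutes from midnight
End time: 21:54 = 1314 minutes from midnight
Sum: 603 + 1314 = 1917
Midpoint: 1917 / 2 = 958 minutes
Convert: 958 / 60 = 15 hours, 58 minutes
Result: 15:58

15:58


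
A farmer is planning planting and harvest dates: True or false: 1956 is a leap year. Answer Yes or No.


Year: 1956
Divisible by 4? 1956 / 4 = 489.0 -> Yes
Divisible by 100? 1956 / 100 = 19.56 -> No
Divisible by 4 but not 100, so it IS a leap year

Yes


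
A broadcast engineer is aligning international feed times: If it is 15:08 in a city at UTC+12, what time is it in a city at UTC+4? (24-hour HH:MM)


Local time: 15:08 at UTC+12 (offset 12h)
Target zone: UTC+4 (offset 4h)
Difference: 4 - (12) = -8 hours
Calculation: 15 + (-8) = 7
Result: 07:08

07:08


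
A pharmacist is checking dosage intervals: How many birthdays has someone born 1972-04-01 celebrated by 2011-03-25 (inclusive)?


Birth: 1972-04-01
Reference: 2011-03-25
Year difference: 2011 - 1972 = 39
Has birthday (04-01) occurred by 03-25? No
Birthday not yet reached this year -> subtract 1
Age in full years: 38

38


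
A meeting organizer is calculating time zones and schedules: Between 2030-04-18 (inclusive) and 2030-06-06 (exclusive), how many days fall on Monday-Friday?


Start: 2030-04-18 (Thursday)
End (exclusive): 2030-06-06 (Thursday)
Total calendar days: 49
Full weeks: 49 // 7 = 7 -> 35 weekdays
Remaining 0 days starting on Thursday:
Total business days: 35 + 0 = 35

35


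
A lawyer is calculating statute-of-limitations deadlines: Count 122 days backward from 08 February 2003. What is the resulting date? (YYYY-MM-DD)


Start: 2003-02-08
Subtracting 122 days
Days already passed in February: 8
After going back through February: 114 more days to subtract
January 2003: 31 days, 83 remaining
December 2002: 31 days, 52 remaining
November 2002: 30 days, 22 remaining
October 2002 has 31 days, need 22
Result: 2002-10-09

2002-10-09


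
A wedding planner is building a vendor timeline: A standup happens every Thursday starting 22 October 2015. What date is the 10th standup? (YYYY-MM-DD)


First occurrence: 2015-10-22 (occurrence 1)
Each occurrence is 7 days after the previous.
Occurrence 10 is 9 weeks after the first.
9 weeks = 63 days
2015-10-22 + 63 days = 2015-12-24

2015-12-24


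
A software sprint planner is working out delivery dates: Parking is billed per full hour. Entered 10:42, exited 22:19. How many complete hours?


Start: 10:42
End: 22:19
Hour difference: 22 - 10 = 12 hours
Minute difference: 19 - 42 = -23 minutes
Total minutes: 697
Complete hours: 697 / 60 = 11 (remainder 37)

11


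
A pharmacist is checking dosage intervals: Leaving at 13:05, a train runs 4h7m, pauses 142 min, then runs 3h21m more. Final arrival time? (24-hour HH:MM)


Depart: 13:05
Leg 1: +247 min -> 17:12
Layover: +142 min -> 19:34
Leg 2: +201 min -> 22:55
Total travel: 590 minutes = 9h 50m
Arrival: 22:55

22:55


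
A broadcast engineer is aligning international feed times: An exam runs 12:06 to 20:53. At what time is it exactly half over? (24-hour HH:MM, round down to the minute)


Start time: 12:06 = 726 minutes from midnight
End time: 20:53 = 1253 minutes from midnight
Sum: 726 + 1253 = 1979
Midpoint: 1979 / 2 = 989 minutes
Convert: 989 / 60 = 16 hours, 29 minutes
Result: 16:29

16:29


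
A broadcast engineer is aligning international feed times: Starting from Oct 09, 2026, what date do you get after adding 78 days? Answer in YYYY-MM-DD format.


Start: 2026-10-09
Adding 78 days
Days remaining in October: 22
After October: 56 days still to add
November 2026: 30 days, 26 remaining
December 2026 has 31 days, need 26
Result: 2026-12-26

2026-12-26


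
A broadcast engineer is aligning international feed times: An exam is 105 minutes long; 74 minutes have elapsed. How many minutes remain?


Total budget: 105 minutes
Time used: 74 minutes
Remaining: 105 - 74 = 31 minutes
Percent used: 70.5%
Percent remaining: 29.5%

31


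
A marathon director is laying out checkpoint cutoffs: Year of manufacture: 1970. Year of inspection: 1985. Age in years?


Birth year: 1970
Current year: 1985
Age = current year - birth year
Age = 1985 - 1970 = 15

15


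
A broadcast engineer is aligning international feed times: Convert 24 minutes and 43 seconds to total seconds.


Minutes: 24
Extra seconds: 43
Seconds per minute: 60
Minutes to seconds: 24 x 60 = 1440
Total: 1440 + 43 = 1483

1483


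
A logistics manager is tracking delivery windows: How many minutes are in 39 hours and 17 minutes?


Hours: 39
Extra minutes: 17
Minutes per hour: 60
Hours to minutes: 39 x 60 = 2340
Total: 2340 + 17 = 2357

2357


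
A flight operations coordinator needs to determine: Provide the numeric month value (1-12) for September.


Calendar month order:
8. August
9. September <--
10. October
September is month number 9

9


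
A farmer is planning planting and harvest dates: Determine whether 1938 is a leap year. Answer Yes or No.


Year: 1938
Divisible by 4? 1938 / 4 = 484.5 -> No
Not divisible by 4, so NOT a leap year

No


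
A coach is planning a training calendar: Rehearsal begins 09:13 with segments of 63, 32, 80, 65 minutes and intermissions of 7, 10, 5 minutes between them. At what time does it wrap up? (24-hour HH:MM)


Start: 09:13 = 553 min from midnight
  after task 1 (63 min): 10:16
  after break (7 min): 10:23
  after task 2 (32 min): 10:55
  after break (10 min): 11:05
  after task 3 (80 min): 12:25
  after break (5 min): 12:30
  after task 4 (65 min): 13:35
Total elapsed: 262 minutes
End time: 13:35

13:35


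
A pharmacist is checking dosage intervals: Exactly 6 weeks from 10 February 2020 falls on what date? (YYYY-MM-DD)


Start: 2020-02-10
Weeks to add: 6
Convert to days: 6 x 7 = 42 days
Add 42 days to 2020-02-10
Result: 2020-03-23

2020-03-23


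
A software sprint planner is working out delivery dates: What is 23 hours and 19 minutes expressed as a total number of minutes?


Hours: 23
Minutes: 19
Convert hours to minutes: 23 x 60 = 1380
Add remaining minutes: 1380 + 19 = 1399

1399


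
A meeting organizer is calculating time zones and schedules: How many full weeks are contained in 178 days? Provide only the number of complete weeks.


Total days: 178
Days per week: 7
Division: 178 / 7 = 25 remainder 3
Complete weeks: 25
Remaining days: 3

25


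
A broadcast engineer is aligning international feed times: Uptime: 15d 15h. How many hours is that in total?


Days: 15
Extra hours: 15
Hours per day: 24
Days to hours: 15 x 24 = 360
Total: 360 + 15 = 375

375


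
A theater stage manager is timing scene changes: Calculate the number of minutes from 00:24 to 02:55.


Start time: 00:24 = 24 minutes from midnight
End time: 02:55 = 175 minutes from midnight
Difference: 175 - 24 = 151 minutes
That is 2 hours and 31 minutes

151


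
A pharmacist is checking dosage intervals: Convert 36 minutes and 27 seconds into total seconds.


Minutes: 36
Seconds: 27
Convert minutes to seconds: 36 x 60 = 2160
Add remaining seconds: 2160 + 27 = 2187

2187


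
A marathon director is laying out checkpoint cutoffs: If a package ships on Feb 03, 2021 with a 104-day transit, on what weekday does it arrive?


Start: 2021-02-03 (Wednesday)
Step 1 - find target date: add 104 days
  2021-02-03 + 104 days = 2021-05-18
Step 2 - day of week:
  104 mod 7 = 6
  Wednesday + 6 days -> Tuesday
Result: Tuesday (2021-05-18)

Tuesday


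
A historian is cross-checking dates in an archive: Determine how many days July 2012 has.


Month: July
Year: 2012
July is a 31-day month
Total: 31 days

31


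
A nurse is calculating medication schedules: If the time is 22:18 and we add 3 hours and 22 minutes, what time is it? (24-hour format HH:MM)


Start time: 22:18
Adding: 3 hours 22 minutes
Minutes: 18 + 22 = 40
Hours: 22 + 3 + 0 = 25
Hour wraparound: 25 mod 24 = 1
Result: 01:40

01:40
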